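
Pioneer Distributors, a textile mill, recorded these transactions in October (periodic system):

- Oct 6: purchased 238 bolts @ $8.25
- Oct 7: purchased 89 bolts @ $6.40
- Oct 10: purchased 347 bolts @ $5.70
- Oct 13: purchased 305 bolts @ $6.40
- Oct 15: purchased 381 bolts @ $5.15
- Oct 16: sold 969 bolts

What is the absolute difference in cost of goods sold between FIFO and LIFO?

$871.75

FIFO COGS: 238 @ $8.25 + 89 @ $6.40 + 347 @ $5.70 + 295 @ $6.40 = $6,399.00
LIFO COGS: 381 @ $5.15 + 305 @ $6.40 + 283 @ $5.70 = $5,527.25
Difference = |$6,399.00 − $5,527.25| = $871.75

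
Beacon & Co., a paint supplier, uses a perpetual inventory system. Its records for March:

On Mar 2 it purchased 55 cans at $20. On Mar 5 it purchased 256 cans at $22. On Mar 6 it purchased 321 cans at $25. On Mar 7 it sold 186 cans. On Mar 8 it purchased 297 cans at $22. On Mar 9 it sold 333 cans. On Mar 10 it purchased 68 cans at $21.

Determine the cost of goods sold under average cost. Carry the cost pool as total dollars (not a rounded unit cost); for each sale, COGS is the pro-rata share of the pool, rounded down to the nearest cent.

After Mar 2: 55 on hand, pool $1,100.00 (≈ $20.0000 each)
After Mar 5: 311 on hand, pool $6,732.00 (≈ $21.6463 each)
After Mar 6: 632 on hand, pool $14,757.00 (≈ $23.3497 each)
Mar 7, sell 186: 186/632 × $14,757.00 → $4,343.04
After Mar 8: 743 on hand, pool $16,947.96 (≈ $22.8102 each)
Mar 9, sell 333: 333/743 × $16,947.96 → $7,595.78
After Mar 10: 478 on hand, pool $10,780.18 (≈ $22.5527 each)
Total COGS = $4,343.04 + $7,595.78 = $11,938.82
Ending inventory (cost pool remaining) = $10,780.18

COGS = $11,938.82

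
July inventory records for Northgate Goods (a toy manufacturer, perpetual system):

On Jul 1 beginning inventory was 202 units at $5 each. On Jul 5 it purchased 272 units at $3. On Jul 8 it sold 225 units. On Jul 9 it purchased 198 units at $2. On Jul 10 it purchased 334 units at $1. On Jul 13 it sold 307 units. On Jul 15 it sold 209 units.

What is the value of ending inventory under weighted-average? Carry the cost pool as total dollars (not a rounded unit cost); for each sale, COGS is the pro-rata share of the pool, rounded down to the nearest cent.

After Jul 1: 202 on hand, pool $1,010.00 (≈ $5.0000 each)
After Jul 5: 474 on hand, pool $1,826.00 (≈ $3.8523 each)
Jul 8, sell 225: 225/474 × $1,826.00 → $866.77
After Jul 9: 447 on hand, pool $1,355.23 (≈ $3.0318 each)
After Jul 10: 781 on hand, pool $1,689.23 (≈ $2.1629 each)
Jul 13, sell 307: 307/781 × $1,689.23 → $664.01
Jul 15, sell 209: 209/474 × $1,025.22 → $452.04
Total COGS = $866.77 + $664.01 + $452.04 = $1,982.82
Ending inventory (cost pool remaining) = $573.18
Check: goods available $2,556.00 = COGS $1,982.82 + ending $573.18

Ending inventory = $573.18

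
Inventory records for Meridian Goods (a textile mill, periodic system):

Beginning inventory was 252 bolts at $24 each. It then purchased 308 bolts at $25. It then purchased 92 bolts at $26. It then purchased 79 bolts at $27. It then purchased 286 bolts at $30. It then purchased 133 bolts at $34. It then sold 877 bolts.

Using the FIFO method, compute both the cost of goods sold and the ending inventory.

Sale 1 (877) [FIFO — oldest first]: 252 @ $24 + 308 @ $25 + 92 @ $26 + 79 @ $27 + 146 @ $30 = $22,653
Ending inventory: 140 @ $30 + 133 @ $34 = $8,722

COGS = $22,653; ending inventory = $8,722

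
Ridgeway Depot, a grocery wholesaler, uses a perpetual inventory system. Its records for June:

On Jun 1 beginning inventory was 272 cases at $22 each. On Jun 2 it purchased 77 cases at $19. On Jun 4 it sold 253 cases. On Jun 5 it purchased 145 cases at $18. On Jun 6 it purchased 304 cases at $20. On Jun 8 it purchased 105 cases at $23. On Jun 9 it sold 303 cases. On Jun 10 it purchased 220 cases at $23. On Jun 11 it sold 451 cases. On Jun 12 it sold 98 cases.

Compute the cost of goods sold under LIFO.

COGS = $23,216

Jun 4, 253 sold [LIFO — newest first]: 77 @ $19 + 176 @ $22 = $5,335
Jun 9, 303 sold [LIFO — newest first]: 105 @ $23 + 198 @ $20 = $6,375
Jun 11, 451 sold [LIFO — newest first]: 220 @ $23 + 106 @ $20 + 125 @ $18 = $9,430
Jun 12, 98 sold [LIFO — newest first]: 20 @ $18 + 78 @ $22 = $2,076
Total COGS = $5,335 + $6,375 + $9,430 + $2,076 = $23,216
Ending inventory: 18 @ $22 = $396
Check: goods available $23,612 = COGS $23,216 + ending $396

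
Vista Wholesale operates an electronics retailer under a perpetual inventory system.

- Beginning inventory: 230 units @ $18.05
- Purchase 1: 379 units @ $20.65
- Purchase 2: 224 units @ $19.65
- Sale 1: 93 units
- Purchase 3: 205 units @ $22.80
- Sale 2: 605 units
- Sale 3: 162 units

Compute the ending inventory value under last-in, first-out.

Sale 1 (93) [LIFO — newest first]: 93 @ $19.65 = $1,827.45
Sale 2 (605) [LIFO — newest first]: 205 @ $22.80 + 131 @ $19.65 + 269 @ $20.65 = $12,803.00
Sale 3 (162) [LIFO — newest first]: 110 @ $20.65 + 52 @ $18.05 = $3,210.10
Total COGS = $1,827.45 + $12,803.00 + $3,210.10 = $17,840.55
Ending inventory: 178 @ $18.05 = $3,212.90
Check: goods available $21,053.45 = COGS $17,840.55 + ending $3,212.90

Ending inventory = $3,212.90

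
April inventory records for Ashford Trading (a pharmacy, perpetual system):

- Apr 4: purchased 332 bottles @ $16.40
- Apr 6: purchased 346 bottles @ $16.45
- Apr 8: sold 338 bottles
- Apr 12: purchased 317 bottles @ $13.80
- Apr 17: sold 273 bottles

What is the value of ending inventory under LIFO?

Ending inventory = $6,183.60

Apr 8, 338 sold [LIFO — newest first]: 338 @ $16.45 = $5,560.10
Apr 17, 273 sold [LIFO — newest first]: 273 @ $13.80 = $3,767.40
Total COGS = $5,560.10 + $3,767.40 = $9,327.50
Ending inventory: 332 @ $16.40 + 8 @ $16.45 + 44 @ $13.80 = $6,183.60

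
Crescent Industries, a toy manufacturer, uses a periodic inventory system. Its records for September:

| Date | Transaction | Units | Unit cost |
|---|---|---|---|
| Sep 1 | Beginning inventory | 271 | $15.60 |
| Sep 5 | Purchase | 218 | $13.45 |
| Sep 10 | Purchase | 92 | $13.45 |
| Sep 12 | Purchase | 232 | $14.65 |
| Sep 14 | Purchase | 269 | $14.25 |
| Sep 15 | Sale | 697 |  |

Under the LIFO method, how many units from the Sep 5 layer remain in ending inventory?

114

Sep 15, 697 sold [LIFO — newest first]: 269 @ $14.25 + 232 @ $14.65 + 92 @ $13.45 + 104 @ $13.45 = $9,868.25
Ending inventory: 271 @ $15.60 + 114 @ $13.45 = $5,760.90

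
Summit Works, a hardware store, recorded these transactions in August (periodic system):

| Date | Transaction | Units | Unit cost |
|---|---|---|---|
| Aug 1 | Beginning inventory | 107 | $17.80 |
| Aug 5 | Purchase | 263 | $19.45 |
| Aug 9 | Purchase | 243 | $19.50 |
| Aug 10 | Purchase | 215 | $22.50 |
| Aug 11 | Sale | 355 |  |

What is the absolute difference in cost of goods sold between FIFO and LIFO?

$839.30

FIFO COGS: 107 @ $17.80 + 248 @ $19.45 = $6,728.20
LIFO COGS: 215 @ $22.50 + 140 @ $19.50 = $7,567.50
Difference = |$6,728.20 − $7,567.50| = $839.30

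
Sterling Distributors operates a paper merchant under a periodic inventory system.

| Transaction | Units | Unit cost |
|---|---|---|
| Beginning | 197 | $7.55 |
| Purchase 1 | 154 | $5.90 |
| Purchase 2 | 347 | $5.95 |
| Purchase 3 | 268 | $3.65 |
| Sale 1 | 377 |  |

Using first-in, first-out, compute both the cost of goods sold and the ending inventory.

COGS = $2,550.65; ending inventory = $2,888.15

Sale 1 (377) [FIFO — oldest first]: 197 @ $7.55 + 154 @ $5.90 + 26 @ $5.95 = $2,550.65
Ending inventory: 321 @ $5.95 + 268 @ $3.65 = $2,888.15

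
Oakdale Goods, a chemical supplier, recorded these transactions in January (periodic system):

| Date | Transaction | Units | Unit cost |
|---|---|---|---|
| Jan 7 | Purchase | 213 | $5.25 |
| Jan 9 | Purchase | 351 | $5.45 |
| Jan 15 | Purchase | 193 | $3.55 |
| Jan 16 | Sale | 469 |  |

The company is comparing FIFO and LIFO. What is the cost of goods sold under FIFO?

FIFO COGS: 213 @ $5.25 + 256 @ $5.45 = $2,513.45
LIFO COGS: 193 @ $3.55 + 276 @ $5.45 = $2,189.35

COGS = $2,513.45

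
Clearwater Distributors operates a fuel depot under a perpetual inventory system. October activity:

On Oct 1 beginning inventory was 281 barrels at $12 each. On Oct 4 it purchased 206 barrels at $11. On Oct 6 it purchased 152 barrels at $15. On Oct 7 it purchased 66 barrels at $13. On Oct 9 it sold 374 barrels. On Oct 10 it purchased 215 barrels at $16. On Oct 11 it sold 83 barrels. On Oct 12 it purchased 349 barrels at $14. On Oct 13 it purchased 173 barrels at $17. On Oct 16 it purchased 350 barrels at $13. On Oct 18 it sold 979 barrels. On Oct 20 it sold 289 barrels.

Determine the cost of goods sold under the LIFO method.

COGS = $23,789

Oct 9, 374 sold [LIFO — newest first]: 66 @ $13 + 152 @ $15 + 156 @ $11 = $4,854
Oct 11, 83 sold [LIFO — newest first]: 83 @ $16 = $1,328
Oct 18, 979 sold [LIFO — newest first]: 350 @ $13 + 173 @ $17 + 349 @ $14 + 107 @ $16 = $14,089
Oct 20, 289 sold [LIFO — newest first]: 25 @ $16 + 50 @ $11 + 214 @ $12 = $3,518
Total COGS = $4,854 + $1,328 + $14,089 + $3,518 = $23,789
Ending inventory: 67 @ $12 = $804
Check: goods available $24,593 = COGS $23,789 + ending $804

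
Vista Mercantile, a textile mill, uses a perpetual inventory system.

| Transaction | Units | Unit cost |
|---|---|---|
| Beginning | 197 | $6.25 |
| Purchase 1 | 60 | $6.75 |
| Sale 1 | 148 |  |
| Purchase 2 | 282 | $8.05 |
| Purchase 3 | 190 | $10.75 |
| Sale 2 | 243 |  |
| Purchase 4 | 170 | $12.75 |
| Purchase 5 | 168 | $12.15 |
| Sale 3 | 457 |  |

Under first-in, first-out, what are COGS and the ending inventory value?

COGS = $7,466.10; ending inventory = $2,691.45

Sale 1 (148) [FIFO — oldest first]: 148 @ $6.25 = $925.00
Sale 2 (243) [FIFO — oldest first]: 49 @ $6.25 + 60 @ $6.75 + 134 @ $8.05 = $1,789.95
Sale 3 (457) [FIFO — oldest first]: 148 @ $8.05 + 190 @ $10.75 + 119 @ $12.75 = $4,751.15
Total COGS = $925.00 + $1,789.95 + $4,751.15 = $7,466.10
Ending inventory: 51 @ $12.75 + 168 @ $12.15 = $2,691.45
Check: goods available $10,157.55 = COGS $7,466.10 + ending $2,691.45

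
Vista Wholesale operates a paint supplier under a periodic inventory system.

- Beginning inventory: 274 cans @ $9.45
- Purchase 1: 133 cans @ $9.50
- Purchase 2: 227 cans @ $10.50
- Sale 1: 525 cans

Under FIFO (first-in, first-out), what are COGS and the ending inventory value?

Sale 1 (525) [FIFO — oldest first]: 274 @ $9.45 + 133 @ $9.50 + 118 @ $10.50 = $5,091.80
Ending inventory: 109 @ $10.50 = $1,144.50

COGS = $5,091.80; ending inventory = $1,144.50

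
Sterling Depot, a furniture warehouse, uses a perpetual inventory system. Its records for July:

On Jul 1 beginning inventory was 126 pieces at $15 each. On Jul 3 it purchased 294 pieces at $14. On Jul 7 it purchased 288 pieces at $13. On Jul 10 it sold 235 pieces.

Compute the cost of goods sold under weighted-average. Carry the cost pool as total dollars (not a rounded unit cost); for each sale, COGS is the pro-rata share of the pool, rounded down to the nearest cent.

After Jul 1: 126 on hand, pool $1,890.00 (≈ $15.0000 each)
After Jul 3: 420 on hand, pool $6,006.00 (≈ $14.3000 each)
After Jul 7: 708 on hand, pool $9,750.00 (≈ $13.7712 each)
Jul 10, sell 235: 235/708 × $9,750.00 → $3,236.22
Ending inventory (cost pool remaining) = $6,513.78

COGS = $3,236.22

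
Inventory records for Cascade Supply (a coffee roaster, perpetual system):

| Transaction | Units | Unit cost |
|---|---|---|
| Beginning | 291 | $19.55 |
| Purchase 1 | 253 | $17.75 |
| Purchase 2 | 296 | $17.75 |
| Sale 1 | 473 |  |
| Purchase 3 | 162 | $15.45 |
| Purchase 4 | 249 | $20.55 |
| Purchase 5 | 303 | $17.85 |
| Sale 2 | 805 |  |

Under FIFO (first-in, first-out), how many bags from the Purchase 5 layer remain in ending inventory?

276

Sale 1 (473) [FIFO — oldest first]: 291 @ $19.55 + 182 @ $17.75 = $8,919.55
Sale 2 (805) [FIFO — oldest first]: 71 @ $17.75 + 296 @ $17.75 + 162 @ $15.45 + 249 @ $20.55 + 27 @ $17.85 = $14,616.05
Total COGS = $8,919.55 + $14,616.05 = $23,535.60
Ending inventory: 276 @ $17.85 = $4,926.60
Check: goods available $28,462.20 = COGS $23,535.60 + ending $4,926.60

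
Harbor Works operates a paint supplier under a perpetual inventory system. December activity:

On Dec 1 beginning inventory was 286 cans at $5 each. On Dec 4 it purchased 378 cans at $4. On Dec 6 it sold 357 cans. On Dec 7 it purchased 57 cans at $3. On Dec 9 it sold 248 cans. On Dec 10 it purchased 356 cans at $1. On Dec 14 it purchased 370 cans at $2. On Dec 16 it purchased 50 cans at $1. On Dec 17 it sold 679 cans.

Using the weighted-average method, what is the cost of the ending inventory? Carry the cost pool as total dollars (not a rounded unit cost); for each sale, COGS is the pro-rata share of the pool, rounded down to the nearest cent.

After Dec 1: 286 on hand, pool $1,430.00 (≈ $5.0000 each)
After Dec 4: 664 on hand, pool $2,942.00 (≈ $4.4307 each)
Dec 6, sell 357: 357/664 × $2,942.00 → $1,581.76
After Dec 7: 364 on hand, pool $1,531.24 (≈ $4.2067 each)
Dec 9, sell 248: 248/364 × $1,531.24 → $1,043.26
After Dec 10: 472 on hand, pool $843.98 (≈ $1.7881 each)
After Dec 14: 842 on hand, pool $1,583.98 (≈ $1.8812 each)
After Dec 16: 892 on hand, pool $1,633.98 (≈ $1.8318 each)
Dec 17, sell 679: 679/892 × $1,633.98 → $1,243.80
Total COGS = $1,581.76 + $1,043.26 + $1,243.80 = $3,868.82
Ending inventory (cost pool remaining) = $390.18

Ending inventory = $390.18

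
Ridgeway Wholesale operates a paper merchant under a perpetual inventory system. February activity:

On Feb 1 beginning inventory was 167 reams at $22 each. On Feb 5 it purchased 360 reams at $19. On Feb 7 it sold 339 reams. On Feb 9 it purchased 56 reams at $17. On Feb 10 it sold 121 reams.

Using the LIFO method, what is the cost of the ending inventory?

Ending inventory = $2,706

Feb 7, 339 sold [LIFO — newest first]: 339 @ $19 = $6,441
Feb 10, 121 sold [LIFO — newest first]: 56 @ $17 + 21 @ $19 + 44 @ $22 = $2,319
Total COGS = $6,441 + $2,319 = $8,760
Ending inventory: 123 @ $22 = $2,706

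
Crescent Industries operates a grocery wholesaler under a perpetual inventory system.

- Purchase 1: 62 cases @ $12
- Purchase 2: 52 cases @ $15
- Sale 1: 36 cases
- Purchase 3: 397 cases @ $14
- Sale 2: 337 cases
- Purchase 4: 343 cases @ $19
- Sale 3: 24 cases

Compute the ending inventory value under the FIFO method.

Sale 1 (36) [FIFO — oldest first]: 36 @ $12 = $432
Sale 2 (337) [FIFO — oldest first]: 26 @ $12 + 52 @ $15 + 259 @ $14 = $4,718
Sale 3 (24) [FIFO — oldest first]: 24 @ $14 = $336
Total COGS = $432 + $4,718 + $336 = $5,486
Ending inventory: 114 @ $14 + 343 @ $19 = $8,113

Ending inventory = $8,113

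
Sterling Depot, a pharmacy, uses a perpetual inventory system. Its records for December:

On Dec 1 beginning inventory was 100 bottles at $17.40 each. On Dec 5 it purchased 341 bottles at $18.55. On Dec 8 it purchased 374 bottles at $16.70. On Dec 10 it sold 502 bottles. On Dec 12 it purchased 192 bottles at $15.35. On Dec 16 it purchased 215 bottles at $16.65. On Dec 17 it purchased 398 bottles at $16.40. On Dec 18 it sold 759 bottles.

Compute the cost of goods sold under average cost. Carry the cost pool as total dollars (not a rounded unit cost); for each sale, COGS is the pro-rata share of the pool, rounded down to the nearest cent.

COGS = $21,408.79

After Dec 1: 100 on hand, pool $1,740.00 (≈ $17.4000 each)
After Dec 5: 441 on hand, pool $8,065.55 (≈ $18.2892 each)
After Dec 8: 815 on hand, pool $14,311.35 (≈ $17.5599 each)
Dec 10, sell 502: 502/815 × $14,311.35 → $8,815.08
After Dec 12: 505 on hand, pool $8,443.47 (≈ $16.7197 each)
After Dec 16: 720 on hand, pool $12,023.22 (≈ $16.6989 each)
After Dec 17: 1118 on hand, pool $18,550.42 (≈ $16.5925 each)
Dec 18, sell 759: 759/1118 × $18,550.42 → $12,593.71
Total COGS = $8,815.08 + $12,593.71 = $21,408.79
Ending inventory (cost pool remaining) = $5,956.71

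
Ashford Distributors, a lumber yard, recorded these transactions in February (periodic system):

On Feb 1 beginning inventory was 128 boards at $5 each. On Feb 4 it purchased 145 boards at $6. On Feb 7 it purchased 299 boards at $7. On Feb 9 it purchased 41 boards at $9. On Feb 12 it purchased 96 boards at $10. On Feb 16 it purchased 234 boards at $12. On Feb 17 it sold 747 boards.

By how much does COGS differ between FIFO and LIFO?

$1,304

FIFO COGS: 128 @ $5 + 145 @ $6 + 299 @ $7 + 41 @ $9 + 96 @ $10 + 38 @ $12 = $5,388
LIFO COGS: 234 @ $12 + 96 @ $10 + 41 @ $9 + 299 @ $7 + 77 @ $6 = $6,692
Difference = |$5,388 − $6,692| = $1,304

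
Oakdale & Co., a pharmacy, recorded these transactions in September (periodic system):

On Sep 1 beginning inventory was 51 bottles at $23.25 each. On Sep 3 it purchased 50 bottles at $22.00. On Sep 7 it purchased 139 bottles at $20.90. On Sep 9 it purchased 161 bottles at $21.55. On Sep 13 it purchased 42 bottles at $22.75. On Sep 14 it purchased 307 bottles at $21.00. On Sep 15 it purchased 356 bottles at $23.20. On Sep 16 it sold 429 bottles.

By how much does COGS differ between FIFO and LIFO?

FIFO COGS: 51 @ $23.25 + 50 @ $22.00 + 139 @ $20.90 + 161 @ $21.55 + 28 @ $22.75 = $9,297.40
LIFO COGS: 356 @ $23.20 + 73 @ $21.00 = $9,792.20
Difference = |$9,297.40 − $9,792.20| = $494.80

$494.80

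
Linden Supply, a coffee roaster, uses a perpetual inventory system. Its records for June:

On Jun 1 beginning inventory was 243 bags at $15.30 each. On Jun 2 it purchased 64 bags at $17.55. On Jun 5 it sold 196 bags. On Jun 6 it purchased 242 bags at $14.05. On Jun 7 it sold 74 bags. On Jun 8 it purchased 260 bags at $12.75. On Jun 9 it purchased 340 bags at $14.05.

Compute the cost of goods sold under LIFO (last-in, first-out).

COGS = $4,182.50

Jun 5, 196 sold [LIFO — newest first]: 64 @ $17.55 + 132 @ $15.30 = $3,142.80
Jun 7, 74 sold [LIFO — newest first]: 74 @ $14.05 = $1,039.70
Total COGS = $3,142.80 + $1,039.70 = $4,182.50
Ending inventory: 111 @ $15.30 + 168 @ $14.05 + 260 @ $12.75 + 340 @ $14.05 = $12,150.70
Check: goods available $16,333.20 = COGS $4,182.50 + ending $12,150.70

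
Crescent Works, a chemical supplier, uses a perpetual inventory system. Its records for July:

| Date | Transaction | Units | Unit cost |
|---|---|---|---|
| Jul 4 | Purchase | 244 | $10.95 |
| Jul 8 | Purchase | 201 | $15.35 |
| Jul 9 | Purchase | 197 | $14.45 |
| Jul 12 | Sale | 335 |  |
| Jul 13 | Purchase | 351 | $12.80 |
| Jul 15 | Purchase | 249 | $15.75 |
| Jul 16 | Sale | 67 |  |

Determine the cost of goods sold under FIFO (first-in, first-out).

COGS = $5,097.10

Jul 12, 335 sold [FIFO — oldest first]: 244 @ $10.95 + 91 @ $15.35 = $4,068.65
Jul 16, 67 sold [FIFO — oldest first]: 67 @ $15.35 = $1,028.45
Total COGS = $4,068.65 + $1,028.45 = $5,097.10
Ending inventory: 43 @ $15.35 + 197 @ $14.45 + 351 @ $12.80 + 249 @ $15.75 = $11,921.25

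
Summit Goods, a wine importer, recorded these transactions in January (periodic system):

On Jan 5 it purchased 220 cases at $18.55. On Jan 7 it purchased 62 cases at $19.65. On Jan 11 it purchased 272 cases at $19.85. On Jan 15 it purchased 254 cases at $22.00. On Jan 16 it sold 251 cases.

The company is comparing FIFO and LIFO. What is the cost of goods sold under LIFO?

COGS = $5,522.00

FIFO COGS: 220 @ $18.55 + 31 @ $19.65 = $4,690.15
LIFO COGS: 251 @ $22.00 = $5,522.00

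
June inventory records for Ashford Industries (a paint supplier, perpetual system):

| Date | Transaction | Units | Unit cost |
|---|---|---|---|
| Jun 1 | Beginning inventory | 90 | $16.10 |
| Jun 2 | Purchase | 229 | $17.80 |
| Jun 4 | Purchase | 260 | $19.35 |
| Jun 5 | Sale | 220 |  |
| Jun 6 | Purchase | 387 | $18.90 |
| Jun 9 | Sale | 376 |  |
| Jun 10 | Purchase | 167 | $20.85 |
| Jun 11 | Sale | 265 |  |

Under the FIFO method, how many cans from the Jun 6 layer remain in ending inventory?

Jun 5, 220 sold [FIFO — oldest first]: 90 @ $16.10 + 130 @ $17.80 = $3,763.00
Jun 9, 376 sold [FIFO — oldest first]: 99 @ $17.80 + 260 @ $19.35 + 17 @ $18.90 = $7,114.50
Jun 11, 265 sold [FIFO — oldest first]: 265 @ $18.90 = $5,008.50
Total COGS = $3,763.00 + $7,114.50 + $5,008.50 = $15,886.00
Ending inventory: 105 @ $18.90 + 167 @ $20.85 = $5,466.45

105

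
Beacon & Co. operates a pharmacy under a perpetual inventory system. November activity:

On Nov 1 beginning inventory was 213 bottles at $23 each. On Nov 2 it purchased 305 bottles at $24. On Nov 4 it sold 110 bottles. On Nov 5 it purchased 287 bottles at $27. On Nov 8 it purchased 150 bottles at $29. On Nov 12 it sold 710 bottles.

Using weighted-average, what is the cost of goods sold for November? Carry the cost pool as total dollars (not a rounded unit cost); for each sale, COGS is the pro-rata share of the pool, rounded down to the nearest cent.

After Nov 1: 213 on hand, pool $4,899.00 (≈ $23.0000 each)
After Nov 2: 518 on hand, pool $12,219.00 (≈ $23.5888 each)
Nov 4, sell 110: 110/518 × $12,219.00 → $2,594.76
After Nov 5: 695 on hand, pool $17,373.24 (≈ $24.9975 each)
After Nov 8: 845 on hand, pool $21,723.24 (≈ $25.7080 each)
Nov 12, sell 710: 710/845 × $21,723.24 → $18,252.66
Total COGS = $2,594.76 + $18,252.66 = $20,847.42
Ending inventory (cost pool remaining) = $3,470.58

COGS = $20,847.42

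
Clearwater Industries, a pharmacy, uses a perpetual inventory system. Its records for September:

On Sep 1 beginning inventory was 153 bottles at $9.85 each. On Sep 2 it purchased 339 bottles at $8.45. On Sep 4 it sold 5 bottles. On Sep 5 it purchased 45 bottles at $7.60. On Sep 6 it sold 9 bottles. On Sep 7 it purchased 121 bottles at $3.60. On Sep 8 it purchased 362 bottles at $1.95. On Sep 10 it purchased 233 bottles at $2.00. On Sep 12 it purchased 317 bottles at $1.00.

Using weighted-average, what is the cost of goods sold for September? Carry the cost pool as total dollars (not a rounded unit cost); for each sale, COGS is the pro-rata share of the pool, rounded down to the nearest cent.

COGS = $123.40

After Sep 1: 153 on hand, pool $1,507.05 (≈ $9.8500 each)
After Sep 2: 492 on hand, pool $4,371.60 (≈ $8.8854 each)
Sep 4, sell 5: 5/492 × $4,371.60 → $44.42
After Sep 5: 532 on hand, pool $4,669.18 (≈ $8.7767 each)
Sep 6, sell 9: 9/532 × $4,669.18 → $78.98
After Sep 7: 644 on hand, pool $5,025.80 (≈ $7.8040 each)
After Sep 8: 1006 on hand, pool $5,731.70 (≈ $5.6975 each)
After Sep 10: 1239 on hand, pool $6,197.70 (≈ $5.0022 each)
After Sep 12: 1556 on hand, pool $6,514.70 (≈ $4.1868 each)
Total COGS = $44.42 + $78.98 = $123.40
Ending inventory (cost pool remaining) = $6,514.70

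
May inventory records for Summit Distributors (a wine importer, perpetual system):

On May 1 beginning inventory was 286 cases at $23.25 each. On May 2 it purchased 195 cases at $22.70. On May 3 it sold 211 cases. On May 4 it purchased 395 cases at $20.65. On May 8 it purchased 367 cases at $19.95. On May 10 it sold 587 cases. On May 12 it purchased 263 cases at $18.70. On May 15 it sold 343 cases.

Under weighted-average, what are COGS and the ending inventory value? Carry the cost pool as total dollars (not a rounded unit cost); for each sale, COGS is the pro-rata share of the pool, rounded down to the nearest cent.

COGS = $24,114.07; ending inventory = $7,358.43

After May 1: 286 on hand, pool $6,649.50 (≈ $23.2500 each)
After May 2: 481 on hand, pool $11,076.00 (≈ $23.0270 each)
May 3, sell 211: 211/481 × $11,076.00 → $4,858.70
After May 4: 665 on hand, pool $14,374.05 (≈ $21.6151 each)
After May 8: 1032 on hand, pool $21,695.70 (≈ $21.0230 each)
May 10, sell 587: 587/1032 × $21,695.70 → $12,340.48
After May 12: 708 on hand, pool $14,273.32 (≈ $20.1601 each)
May 15, sell 343: 343/708 × $14,273.32 → $6,914.89
Total COGS = $4,858.70 + $12,340.48 + $6,914.89 = $24,114.07
Ending inventory (cost pool remaining) = $7,358.43
Check: goods available $31,472.50 = COGS $24,114.07 + ending $7,358.43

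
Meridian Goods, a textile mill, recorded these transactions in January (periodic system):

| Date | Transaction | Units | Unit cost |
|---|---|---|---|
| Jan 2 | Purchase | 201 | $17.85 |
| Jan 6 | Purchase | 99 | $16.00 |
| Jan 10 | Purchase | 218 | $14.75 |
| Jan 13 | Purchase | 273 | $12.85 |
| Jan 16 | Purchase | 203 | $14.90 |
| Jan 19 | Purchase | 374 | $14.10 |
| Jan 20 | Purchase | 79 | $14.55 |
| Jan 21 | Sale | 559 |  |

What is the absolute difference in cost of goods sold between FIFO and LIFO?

FIFO COGS: 201 @ $17.85 + 99 @ $16.00 + 218 @ $14.75 + 41 @ $12.85 = $8,914.20
LIFO COGS: 79 @ $14.55 + 374 @ $14.10 + 106 @ $14.90 = $8,002.25
Difference = |$8,914.20 − $8,002.25| = $911.95

$911.95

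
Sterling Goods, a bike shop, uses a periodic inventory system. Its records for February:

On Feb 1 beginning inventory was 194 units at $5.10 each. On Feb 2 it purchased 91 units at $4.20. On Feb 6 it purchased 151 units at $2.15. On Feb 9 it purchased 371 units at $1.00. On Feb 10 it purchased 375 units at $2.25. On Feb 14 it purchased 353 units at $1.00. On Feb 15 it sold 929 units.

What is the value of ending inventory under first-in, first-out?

Feb 15, 929 sold [FIFO — oldest first]: 194 @ $5.10 + 91 @ $4.20 + 151 @ $2.15 + 371 @ $1.00 + 122 @ $2.25 = $2,341.75
Ending inventory: 253 @ $2.25 + 353 @ $1.00 = $922.25

Ending inventory = $922.25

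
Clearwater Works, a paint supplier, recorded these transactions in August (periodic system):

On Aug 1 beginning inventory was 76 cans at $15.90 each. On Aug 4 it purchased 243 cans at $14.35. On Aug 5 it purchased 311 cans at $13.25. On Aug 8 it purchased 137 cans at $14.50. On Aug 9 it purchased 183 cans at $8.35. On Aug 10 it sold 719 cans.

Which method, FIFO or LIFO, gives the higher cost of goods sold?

FIFO COGS: 76 @ $15.90 + 243 @ $14.35 + 311 @ $13.25 + 89 @ $14.50 = $10,106.70
LIFO COGS: 183 @ $8.35 + 137 @ $14.50 + 311 @ $13.25 + 88 @ $14.35 = $8,898.10

FIFO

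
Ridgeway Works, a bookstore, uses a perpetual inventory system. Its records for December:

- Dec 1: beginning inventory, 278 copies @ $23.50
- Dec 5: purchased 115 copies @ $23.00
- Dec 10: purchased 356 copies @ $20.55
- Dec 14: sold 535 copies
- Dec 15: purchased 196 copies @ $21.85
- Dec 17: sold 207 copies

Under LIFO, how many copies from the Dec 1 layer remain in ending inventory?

Dec 14, 535 sold [LIFO — newest first]: 356 @ $20.55 + 115 @ $23.00 + 64 @ $23.50 = $11,464.80
Dec 17, 207 sold [LIFO — newest first]: 196 @ $21.85 + 11 @ $23.50 = $4,541.10
Total COGS = $11,464.80 + $4,541.10 = $16,005.90
Ending inventory: 203 @ $23.50 = $4,770.50
Check: goods available $20,776.40 = COGS $16,005.90 + ending $4,770.50

203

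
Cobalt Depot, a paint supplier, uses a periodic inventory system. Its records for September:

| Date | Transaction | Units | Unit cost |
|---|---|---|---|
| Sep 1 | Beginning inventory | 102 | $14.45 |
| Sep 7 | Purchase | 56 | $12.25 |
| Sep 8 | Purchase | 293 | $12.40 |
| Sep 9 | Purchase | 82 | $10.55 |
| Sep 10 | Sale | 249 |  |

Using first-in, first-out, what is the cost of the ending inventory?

Ending inventory = $3,369.90

Sep 10, 249 sold [FIFO — oldest first]: 102 @ $14.45 + 56 @ $12.25 + 91 @ $12.40 = $3,288.30
Ending inventory: 202 @ $12.40 + 82 @ $10.55 = $3,369.90
Check: goods available $6,658.20 = COGS $3,288.30 + ending $3,369.90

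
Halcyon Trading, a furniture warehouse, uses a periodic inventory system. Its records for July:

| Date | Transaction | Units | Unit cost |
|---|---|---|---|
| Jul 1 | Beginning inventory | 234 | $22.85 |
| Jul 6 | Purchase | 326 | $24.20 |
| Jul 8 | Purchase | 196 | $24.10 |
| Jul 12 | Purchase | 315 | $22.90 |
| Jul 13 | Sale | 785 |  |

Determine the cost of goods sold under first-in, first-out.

Jul 13, 785 sold [FIFO — oldest first]: 234 @ $22.85 + 326 @ $24.20 + 196 @ $24.10 + 29 @ $22.90 = $18,623.80
Ending inventory: 286 @ $22.90 = $6,549.40
Check: goods available $25,173.20 = COGS $18,623.80 + ending $6,549.40

COGS = $18,623.80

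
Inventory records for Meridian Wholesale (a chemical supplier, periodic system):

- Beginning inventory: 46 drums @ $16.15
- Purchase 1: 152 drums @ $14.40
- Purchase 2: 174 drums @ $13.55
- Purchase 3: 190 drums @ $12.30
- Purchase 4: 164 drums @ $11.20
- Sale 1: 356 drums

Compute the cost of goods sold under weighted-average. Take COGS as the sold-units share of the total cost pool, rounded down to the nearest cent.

COGS = $4,640.35

Sale 1, sell 356: 356/726 × $9,463.20 → $4,640.35
Ending inventory (cost pool remaining) = $4,822.85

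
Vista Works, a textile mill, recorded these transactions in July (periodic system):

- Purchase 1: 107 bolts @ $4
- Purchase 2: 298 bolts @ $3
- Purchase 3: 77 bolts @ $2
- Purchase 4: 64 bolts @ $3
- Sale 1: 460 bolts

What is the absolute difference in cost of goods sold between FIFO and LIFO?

$108

FIFO COGS: 107 @ $4 + 298 @ $3 + 55 @ $2 = $1,432
LIFO COGS: 64 @ $3 + 77 @ $2 + 298 @ $3 + 21 @ $4 = $1,324
Difference = |$1,432 − $1,324| = $108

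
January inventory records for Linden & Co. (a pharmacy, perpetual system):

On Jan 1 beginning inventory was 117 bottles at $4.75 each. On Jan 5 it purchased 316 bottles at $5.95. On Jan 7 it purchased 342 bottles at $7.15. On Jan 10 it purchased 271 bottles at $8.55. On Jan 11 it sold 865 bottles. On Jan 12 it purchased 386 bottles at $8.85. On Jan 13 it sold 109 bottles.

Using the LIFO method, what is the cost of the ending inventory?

Jan 11, 865 sold [LIFO — newest first]: 271 @ $8.55 + 342 @ $7.15 + 252 @ $5.95 = $6,261.75
Jan 13, 109 sold [LIFO — newest first]: 109 @ $8.85 = $964.65
Total COGS = $6,261.75 + $964.65 = $7,226.40
Ending inventory: 117 @ $4.75 + 64 @ $5.95 + 277 @ $8.85 = $3,388.00

Ending inventory = $3,388.00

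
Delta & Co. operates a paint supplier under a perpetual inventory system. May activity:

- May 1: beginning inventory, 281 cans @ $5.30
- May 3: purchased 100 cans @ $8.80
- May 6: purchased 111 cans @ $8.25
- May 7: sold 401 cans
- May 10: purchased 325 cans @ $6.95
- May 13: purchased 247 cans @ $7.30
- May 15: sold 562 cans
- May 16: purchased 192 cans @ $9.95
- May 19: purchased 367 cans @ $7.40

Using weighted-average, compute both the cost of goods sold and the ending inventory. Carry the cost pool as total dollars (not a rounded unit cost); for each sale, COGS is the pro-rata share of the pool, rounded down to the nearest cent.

COGS = $6,635.56; ending inventory = $5,337.54

After May 1: 281 on hand, pool $1,489.30 (≈ $5.3000 each)
After May 3: 381 on hand, pool $2,369.30 (≈ $6.2186 each)
After May 6: 492 on hand, pool $3,285.05 (≈ $6.6769 each)
May 7, sell 401: 401/492 × $3,285.05 → $2,677.44
After May 10: 416 on hand, pool $2,866.36 (≈ $6.8903 each)
After May 13: 663 on hand, pool $4,669.46 (≈ $7.0429 each)
May 15, sell 562: 562/663 × $4,669.46 → $3,958.12
After May 16: 293 on hand, pool $2,621.74 (≈ $8.9479 each)
After May 19: 660 on hand, pool $5,337.54 (≈ $8.0872 each)
Total COGS = $2,677.44 + $3,958.12 = $6,635.56
Ending inventory (cost pool remaining) = $5,337.54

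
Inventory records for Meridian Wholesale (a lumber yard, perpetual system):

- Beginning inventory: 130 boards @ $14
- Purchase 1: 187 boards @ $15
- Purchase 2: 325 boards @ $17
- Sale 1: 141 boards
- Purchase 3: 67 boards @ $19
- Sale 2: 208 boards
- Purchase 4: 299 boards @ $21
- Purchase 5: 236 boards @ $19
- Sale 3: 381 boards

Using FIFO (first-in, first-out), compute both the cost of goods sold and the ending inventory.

Sale 1 (141) [FIFO — oldest first]: 130 @ $14 + 11 @ $15 = $1,985
Sale 2 (208) [FIFO — oldest first]: 176 @ $15 + 32 @ $17 = $3,184
Sale 3 (381) [FIFO — oldest first]: 293 @ $17 + 67 @ $19 + 21 @ $21 = $6,695
Total COGS = $1,985 + $3,184 + $6,695 = $11,864
Ending inventory: 278 @ $21 + 236 @ $19 = $10,322

COGS = $11,864; ending inventory = $10,322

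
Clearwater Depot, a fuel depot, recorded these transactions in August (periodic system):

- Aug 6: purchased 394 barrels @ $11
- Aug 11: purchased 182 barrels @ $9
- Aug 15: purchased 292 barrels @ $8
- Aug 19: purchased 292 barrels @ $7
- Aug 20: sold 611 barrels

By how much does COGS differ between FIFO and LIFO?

$1,629

FIFO COGS: 394 @ $11 + 182 @ $9 + 35 @ $8 = $6,252
LIFO COGS: 292 @ $7 + 292 @ $8 + 27 @ $9 = $4,623
Difference = |$6,252 − $4,623| = $1,629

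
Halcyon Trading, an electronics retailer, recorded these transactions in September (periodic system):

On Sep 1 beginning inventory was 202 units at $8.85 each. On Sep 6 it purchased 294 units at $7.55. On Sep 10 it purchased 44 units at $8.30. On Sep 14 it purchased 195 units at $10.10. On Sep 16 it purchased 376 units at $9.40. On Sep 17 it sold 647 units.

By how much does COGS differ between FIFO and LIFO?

$657.40

FIFO COGS: 202 @ $8.85 + 294 @ $7.55 + 44 @ $8.30 + 107 @ $10.10 = $5,453.30
LIFO COGS: 376 @ $9.40 + 195 @ $10.10 + 44 @ $8.30 + 32 @ $7.55 = $6,110.70
Difference = |$5,453.30 − $6,110.70| = $657.40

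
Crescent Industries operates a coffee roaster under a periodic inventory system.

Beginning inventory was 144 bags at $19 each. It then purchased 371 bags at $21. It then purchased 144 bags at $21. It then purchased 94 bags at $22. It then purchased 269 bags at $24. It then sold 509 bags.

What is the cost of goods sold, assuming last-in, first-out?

Sale 1 (509) [LIFO — newest first]: 269 @ $24 + 94 @ $22 + 144 @ $21 + 2 @ $21 = $11,590
Ending inventory: 144 @ $19 + 369 @ $21 = $10,485

COGS = $11,590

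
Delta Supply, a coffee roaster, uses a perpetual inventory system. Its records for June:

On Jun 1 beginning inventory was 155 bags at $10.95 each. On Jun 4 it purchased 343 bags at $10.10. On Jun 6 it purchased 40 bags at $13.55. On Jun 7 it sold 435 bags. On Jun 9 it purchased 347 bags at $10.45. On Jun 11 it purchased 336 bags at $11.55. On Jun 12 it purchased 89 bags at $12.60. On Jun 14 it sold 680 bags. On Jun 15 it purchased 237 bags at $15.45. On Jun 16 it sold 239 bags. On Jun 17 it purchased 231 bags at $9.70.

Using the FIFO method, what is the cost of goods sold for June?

Jun 7, 435 sold [FIFO — oldest first]: 155 @ $10.95 + 280 @ $10.10 = $4,525.25
Jun 14, 680 sold [FIFO — oldest first]: 63 @ $10.10 + 40 @ $13.55 + 347 @ $10.45 + 230 @ $11.55 = $7,460.95
Jun 16, 239 sold [FIFO — oldest first]: 106 @ $11.55 + 89 @ $12.60 + 44 @ $15.45 = $3,025.50
Total COGS = $4,525.25 + $7,460.95 + $3,025.50 = $15,011.70
Ending inventory: 193 @ $15.45 + 231 @ $9.70 = $5,222.55

COGS = $15,011.70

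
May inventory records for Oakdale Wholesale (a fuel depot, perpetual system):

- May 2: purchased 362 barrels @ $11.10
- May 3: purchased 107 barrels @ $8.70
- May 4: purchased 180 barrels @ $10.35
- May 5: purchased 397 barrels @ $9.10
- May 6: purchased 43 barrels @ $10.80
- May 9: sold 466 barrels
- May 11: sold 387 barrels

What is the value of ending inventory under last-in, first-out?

May 9, 466 sold [LIFO — newest first]: 43 @ $10.80 + 397 @ $9.10 + 26 @ $10.35 = $4,346.20
May 11, 387 sold [LIFO — newest first]: 154 @ $10.35 + 107 @ $8.70 + 126 @ $11.10 = $3,923.40
Total COGS = $4,346.20 + $3,923.40 = $8,269.60
Ending inventory: 236 @ $11.10 = $2,619.60

Ending inventory = $2,619.60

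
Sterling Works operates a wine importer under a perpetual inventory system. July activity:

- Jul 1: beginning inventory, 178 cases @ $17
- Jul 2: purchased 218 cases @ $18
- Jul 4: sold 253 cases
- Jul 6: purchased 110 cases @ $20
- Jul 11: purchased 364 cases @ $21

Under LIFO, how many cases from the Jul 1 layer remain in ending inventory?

143

Jul 4, 253 sold [LIFO — newest first]: 218 @ $18 + 35 @ $17 = $4,519
Ending inventory: 143 @ $17 + 110 @ $20 + 364 @ $21 = $12,275
Check: goods available $16,794 = COGS $4,519 + ending $12,275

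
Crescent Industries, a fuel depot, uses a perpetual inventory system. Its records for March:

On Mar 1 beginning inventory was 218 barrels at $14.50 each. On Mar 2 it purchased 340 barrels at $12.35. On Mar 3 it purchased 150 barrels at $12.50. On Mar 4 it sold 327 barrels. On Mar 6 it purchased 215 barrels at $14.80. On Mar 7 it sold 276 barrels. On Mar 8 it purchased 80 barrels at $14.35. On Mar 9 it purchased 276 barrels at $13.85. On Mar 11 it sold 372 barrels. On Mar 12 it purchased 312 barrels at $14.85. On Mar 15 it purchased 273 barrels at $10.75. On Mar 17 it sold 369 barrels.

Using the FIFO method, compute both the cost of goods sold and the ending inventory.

COGS = $18,352.85; ending inventory = $6,602.70

Mar 4, 327 sold [FIFO — oldest first]: 218 @ $14.50 + 109 @ $12.35 = $4,507.15
Mar 7, 276 sold [FIFO — oldest first]: 231 @ $12.35 + 45 @ $12.50 = $3,415.35
Mar 11, 372 sold [FIFO — oldest first]: 105 @ $12.50 + 215 @ $14.80 + 52 @ $14.35 = $5,240.70
Mar 17, 369 sold [FIFO — oldest first]: 28 @ $14.35 + 276 @ $13.85 + 65 @ $14.85 = $5,189.65
Total COGS = $4,507.15 + $3,415.35 + $5,240.70 + $5,189.65 = $18,352.85
Ending inventory: 247 @ $14.85 + 273 @ $10.75 = $6,602.70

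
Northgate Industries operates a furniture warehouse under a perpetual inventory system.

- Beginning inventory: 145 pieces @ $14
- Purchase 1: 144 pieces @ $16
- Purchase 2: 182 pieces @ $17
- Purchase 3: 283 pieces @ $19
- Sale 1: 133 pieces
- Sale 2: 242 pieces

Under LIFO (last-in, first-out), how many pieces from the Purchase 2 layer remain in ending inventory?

90

Sale 1 (133) [LIFO — newest first]: 133 @ $19 = $2,527
Sale 2 (242) [LIFO — newest first]: 150 @ $19 + 92 @ $17 = $4,414
Total COGS = $2,527 + $4,414 = $6,941
Ending inventory: 145 @ $14 + 144 @ $16 + 90 @ $17 = $5,864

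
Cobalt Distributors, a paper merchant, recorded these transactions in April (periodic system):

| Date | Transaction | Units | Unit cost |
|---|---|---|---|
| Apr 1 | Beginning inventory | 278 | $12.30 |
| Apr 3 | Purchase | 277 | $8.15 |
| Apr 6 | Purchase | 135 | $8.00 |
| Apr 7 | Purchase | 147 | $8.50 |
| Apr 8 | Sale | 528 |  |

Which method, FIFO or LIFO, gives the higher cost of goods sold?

FIFO

FIFO COGS: 278 @ $12.30 + 250 @ $8.15 = $5,456.90
LIFO COGS: 147 @ $8.50 + 135 @ $8.00 + 246 @ $8.15 = $4,334.40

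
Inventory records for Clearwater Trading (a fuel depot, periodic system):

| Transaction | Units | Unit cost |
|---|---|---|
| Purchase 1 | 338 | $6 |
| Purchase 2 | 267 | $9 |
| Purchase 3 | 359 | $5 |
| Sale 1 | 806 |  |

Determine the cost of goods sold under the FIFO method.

COGS = $5,436

Sale 1 (806) [FIFO — oldest first]: 338 @ $6 + 267 @ $9 + 201 @ $5 = $5,436
Ending inventory: 158 @ $5 = $790
Check: goods available $6,226 = COGS $5,436 + ending $790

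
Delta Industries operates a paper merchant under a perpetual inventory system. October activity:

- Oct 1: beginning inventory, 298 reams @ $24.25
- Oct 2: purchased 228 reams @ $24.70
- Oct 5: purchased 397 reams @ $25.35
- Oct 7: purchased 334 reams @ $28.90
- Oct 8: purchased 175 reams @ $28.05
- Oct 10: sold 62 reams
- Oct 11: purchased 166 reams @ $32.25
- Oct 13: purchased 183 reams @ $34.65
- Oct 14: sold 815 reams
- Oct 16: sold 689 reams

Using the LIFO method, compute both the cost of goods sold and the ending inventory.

COGS = $43,964.10; ending inventory = $5,213.75

Oct 10, 62 sold [LIFO — newest first]: 62 @ $28.05 = $1,739.10
Oct 14, 815 sold [LIFO — newest first]: 183 @ $34.65 + 166 @ $32.25 + 113 @ $28.05 + 334 @ $28.90 + 19 @ $25.35 = $24,998.35
Oct 16, 689 sold [LIFO — newest first]: 378 @ $25.35 + 228 @ $24.70 + 83 @ $24.25 = $17,226.65
Total COGS = $1,739.10 + $24,998.35 + $17,226.65 = $43,964.10
Ending inventory: 215 @ $24.25 = $5,213.75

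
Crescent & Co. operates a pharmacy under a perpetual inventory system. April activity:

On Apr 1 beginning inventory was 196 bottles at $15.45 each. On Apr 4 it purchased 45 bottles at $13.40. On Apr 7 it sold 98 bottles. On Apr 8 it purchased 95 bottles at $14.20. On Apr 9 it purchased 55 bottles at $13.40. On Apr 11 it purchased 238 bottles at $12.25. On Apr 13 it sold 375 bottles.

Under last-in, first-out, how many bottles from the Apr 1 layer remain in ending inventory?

Apr 7, 98 sold [LIFO — newest first]: 45 @ $13.40 + 53 @ $15.45 = $1,421.85
Apr 13, 375 sold [LIFO — newest first]: 238 @ $12.25 + 55 @ $13.40 + 82 @ $14.20 = $4,816.90
Total COGS = $1,421.85 + $4,816.90 = $6,238.75
Ending inventory: 143 @ $15.45 + 13 @ $14.20 = $2,393.95

143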